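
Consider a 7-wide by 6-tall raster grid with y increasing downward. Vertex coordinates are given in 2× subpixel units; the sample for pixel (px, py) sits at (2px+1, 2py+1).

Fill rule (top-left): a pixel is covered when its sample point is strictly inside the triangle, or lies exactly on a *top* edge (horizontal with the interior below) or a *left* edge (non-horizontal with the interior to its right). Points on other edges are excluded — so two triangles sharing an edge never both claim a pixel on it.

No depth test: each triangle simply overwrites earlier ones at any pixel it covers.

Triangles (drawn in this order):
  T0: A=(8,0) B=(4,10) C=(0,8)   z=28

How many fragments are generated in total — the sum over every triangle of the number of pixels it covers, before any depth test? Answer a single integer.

T0:
  2·area = 48
  edge (8, 0)→(4, 10): d=(-4,10) right/bottom  bias=-1
  edge (4, 10)→(0, 8): d=(-4,-2) top-left  bias=+0
  edge (0, 8)→(8, 0): d=(8,-8) top-left  bias=+0
    (3,0)@(7, 1): e=[6,42,0] → █  [on edge]
    (4,0)@(9, 1): e=[-14,46,16] → ·
    (2,1)@(5, 3): e=[18,30,0] → █  [on edge]
    (3,1)@(7, 3): e=[-2,34,16] → ·
    (1,2)@(3, 5): e=[30,18,0] → █  [on edge]
    (3,2)@(7, 5): e=[-10,26,32] → ·
    (0,3)@(1, 7): e=[42,6,0] → █  [on edge]
    (3,3)@(7, 7): e=[-18,18,48] → ·
    (0,4)@(1, 9): e=[34,-2,16] → ·
    (1,4)@(3, 9): e=[14,2,32] → █
    (2,4)@(5, 9): e=[-6,6,48] → ·
    (1,5)@(3, 11): e=[6,-6,48] → ·
  covered (8 px):
    · · · █ · · ·
    · · █ · · · ·
    · █ █ · · · ·
    █ █ █ · · · ·
    · █ · · · · ·
    · · · · · · ·

Final: 8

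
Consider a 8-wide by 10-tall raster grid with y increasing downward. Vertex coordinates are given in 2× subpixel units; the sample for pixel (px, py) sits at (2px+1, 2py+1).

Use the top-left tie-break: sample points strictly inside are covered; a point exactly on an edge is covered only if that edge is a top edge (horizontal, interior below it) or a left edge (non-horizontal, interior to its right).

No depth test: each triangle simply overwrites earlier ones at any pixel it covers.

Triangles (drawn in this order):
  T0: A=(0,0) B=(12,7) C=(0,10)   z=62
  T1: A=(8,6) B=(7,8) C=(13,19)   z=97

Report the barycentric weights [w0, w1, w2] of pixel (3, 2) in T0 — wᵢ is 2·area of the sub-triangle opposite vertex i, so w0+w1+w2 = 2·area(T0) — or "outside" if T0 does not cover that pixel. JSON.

T0:
  2·area = 120
  edge (0, 0)→(12, 7): d=(12,7) right/bottom  bias=-1
  edge (12, 7)→(0, 10): d=(-12,3) right/bottom  bias=-1
  edge (0, 10)→(0, 0): d=(0,-10) top-left  bias=+0
    (0,0)@(1, 1): e=[5,105,10] → X
    (1,0)@(3, 1): e=[-9,99,30] → .
    (0,1)@(1, 3): e=[29,81,10] → X
    (1,1)@(3, 3): e=[15,75,30] → X
    (2,1)@(5, 3): e=[1,69,50] → X
    (3,1)@(7, 3): e=[-13,63,70] → .
    (0,2)@(1, 5): e=[53,57,10] → X
    (3,2)@(7, 5): e=[11,39,70] → X
    (4,2)@(9, 5): e=[-3,33,90] → .
    (0,3)@(1, 7): e=[77,33,10] → X
    (4,3)@(9, 7): e=[21,9,90] → X
    (5,3)@(11, 7): e=[7,3,110] → X
  covered (16 px):
    X . . . . . . .
    X X X . . . . .
    X X X X . . . .
    X X X X X X . .
    X X . . . . . .
    . . . . . . . .
    . . . . . . . .
    . . . . . . . .
    . . . . . . . .
    . . . . . . . .
T1:
  2·area = 23  (B↔C swapped to make it positive)
  edge (8, 6)→(13, 19): d=(5,13) right/bottom  bias=-1
  edge (13, 19)→(7, 8): d=(-6,-11) top-left  bias=+0
  edge (7, 8)→(8, 6): d=(1,-2) top-left  bias=+0
    (4,4)@(9, 9): e=[2,16,5] → X
    (5,4)@(11, 9): e=[-24,38,9] → .
    (4,5)@(9, 11): e=[12,4,7] → X
    (5,5)@(11, 11): e=[-14,26,11] → .
    (4,6)@(9, 13): e=[22,-8,9] → .
    (5,7)@(11, 15): e=[6,2,15] → X
    (6,7)@(13, 15): e=[-20,24,19] → .
    (5,8)@(11, 17): e=[16,-10,17] → .
    (6,9)@(13, 19): e=[0,0,23] → .  [on edge]
  covered (3 px):
    . . . . . . . .
    . . . . . . . .
    . . . . . . . .
    . . . . . . . .
    . . . . X . . .
    . . . . X . . .
    . . . . . . . .
    . . . . . X . .
    . . . . . . . .
    . . . . . . . .

Result: [39,70,11]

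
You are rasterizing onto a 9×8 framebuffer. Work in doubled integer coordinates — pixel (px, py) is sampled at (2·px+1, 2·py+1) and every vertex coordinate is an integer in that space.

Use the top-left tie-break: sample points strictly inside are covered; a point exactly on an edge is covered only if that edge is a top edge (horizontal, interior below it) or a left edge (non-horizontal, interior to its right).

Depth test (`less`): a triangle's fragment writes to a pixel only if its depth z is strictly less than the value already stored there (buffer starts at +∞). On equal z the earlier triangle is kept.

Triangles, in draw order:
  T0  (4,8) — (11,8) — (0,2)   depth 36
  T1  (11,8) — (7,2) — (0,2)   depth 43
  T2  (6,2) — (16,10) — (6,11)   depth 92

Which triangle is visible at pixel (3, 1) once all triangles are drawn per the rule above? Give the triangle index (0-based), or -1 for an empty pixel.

T0:
  2·area = 42  (B↔C swapped to make it positive)
  edge (4, 8)→(0, 2): d=(-4,-6) top-left  bias=+0
  edge (0, 2)→(11, 8): d=(11,6) right/bottom  bias=-1
  edge (11, 8)→(4, 8): d=(-7,0) right/bottom  bias=-1
    (0,1)@(1, 3): e=[2,5,35] → #
    (1,1)@(3, 3): e=[14,-7,35] → ·
    (0,2)@(1, 5): e=[-6,27,21] → ·
    (1,2)@(3, 5): e=[6,15,21] → #
    (2,2)@(5, 5): e=[18,3,21] → #
    (3,2)@(7, 5): e=[30,-9,21] → ·
    (1,3)@(3, 7): e=[-2,37,7] → ·
    (2,3)@(5, 7): e=[10,25,7] → #
    (3,3)@(7, 7): e=[22,13,7] → #
    (4,3)@(9, 7): e=[34,1,7] → #
    (5,3)@(11, 7): e=[46,-11,7] → ·
    (2,4)@(5, 9): e=[2,47,-7] → ·
  covered (6 px):
    · · · · · · · · ·
    # · · · · · · · ·
    · # # · · · · · ·
    · · # # # · · · ·
    · · · · · · · · ·
    · · · · · · · · ·
    · · · · · · · · ·
    · · · · · · · · ·
T1:
  2·area = 42  (B↔C swapped to make it positive)
  edge (11, 8)→(0, 2): d=(-11,-6) top-left  bias=+0
  edge (0, 2)→(7, 2): d=(7,0) top-left  bias=+0
  edge (7, 2)→(11, 8): d=(4,6) right/bottom  bias=-1
    (1,1)@(3, 3): e=[7,7,28] → #
    (2,1)@(5, 3): e=[19,7,16] → #
    (3,1)@(7, 3): e=[31,7,4] → #
    (4,1)@(9, 3): e=[43,7,-8] → ·
    (1,2)@(3, 5): e=[-15,21,36] → ·
    (2,2)@(5, 5): e=[-3,21,24] → ·
    (3,2)@(7, 5): e=[9,21,12] → #
    (4,2)@(9, 5): e=[21,21,0] → ·  [on edge]
    (3,3)@(7, 7): e=[-13,35,20] → ·
    (6,5)@(13, 11): e=[-21,63,0] → ·  [on edge]
  covered (4 px):
    · · · · · · · · ·
    · # # # · · · · ·
    · · · # · · · · ·
    · · · · · · · · ·
    · · · · · · · · ·
    · · · · · · · · ·
    · · · · · · · · ·
    · · · · · · · · ·
T2:
  2·area = 90
  edge (6, 2)→(16, 10): d=(10,8) right/bottom  bias=-1
  edge (16, 10)→(6, 11): d=(-10,1) right/bottom  bias=-1
  edge (6, 11)→(6, 2): d=(0,-9) top-left  bias=+0
    (3,1)@(7, 3): e=[2,79,9] → #
    (4,1)@(9, 3): e=[-14,77,27] → ·
    (3,2)@(7, 5): e=[22,59,9] → #
    (4,2)@(9, 5): e=[6,57,27] → #
    (5,2)@(11, 5): e=[-10,55,45] → ·
    (3,3)@(7, 7): e=[42,39,9] → #
    (5,3)@(11, 7): e=[10,35,45] → #
    (6,3)@(13, 7): e=[-6,33,63] → ·
    (3,4)@(7, 9): e=[62,19,9] → #
    (6,4)@(13, 9): e=[14,13,63] → #
    (7,4)@(15, 9): e=[-2,11,81] → ·
    (3,5)@(7, 11): e=[82,-1,9] → ·
  covered (10 px):
    · · · · · · · · ·
    · · · # · · · · ·
    · · · # # · · · ·
    · · · # # # · · ·
    · · · # # # # · ·
    · · · · · · · · ·
    · · · · · · · · ·
    · · · · · · · · ·

Z-buffer (winner per pixel, '.' = empty):
  . . . . . . . . .
  0 1 1 1 . . . . .
  . 0 0 1 2 . . . .
  . . 0 0 0 2 . . .
  . . . 2 2 2 2 . .
  . . . . . . . . .
  . . . . . . . . .
  . . . . . . . . .

Final: 1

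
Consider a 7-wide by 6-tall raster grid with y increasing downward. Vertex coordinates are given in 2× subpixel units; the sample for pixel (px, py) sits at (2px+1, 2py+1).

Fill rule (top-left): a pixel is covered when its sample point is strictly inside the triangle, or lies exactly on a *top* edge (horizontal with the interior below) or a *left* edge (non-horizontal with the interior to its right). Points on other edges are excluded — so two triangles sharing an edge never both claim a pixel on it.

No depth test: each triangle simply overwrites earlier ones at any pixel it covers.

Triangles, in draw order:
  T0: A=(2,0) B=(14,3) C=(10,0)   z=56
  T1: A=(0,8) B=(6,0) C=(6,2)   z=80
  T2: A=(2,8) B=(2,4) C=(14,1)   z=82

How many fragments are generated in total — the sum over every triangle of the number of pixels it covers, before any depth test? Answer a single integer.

T0:
  2·area = 24  (B↔C swapped to make it positive)
  edge (2, 0)→(10, 0): d=(8,0) top-left  bias=+0
  edge (10, 0)→(14, 3): d=(4,3) right/bottom  bias=-1
  edge (14, 3)→(2, 0): d=(-12,-3) top-left  bias=+0
    (3,0)@(7, 1): e=[8,13,3] → X
    (4,0)@(9, 1): e=[8,7,9] → X
    (5,0)@(11, 1): e=[8,1,15] → X
    (6,0)@(13, 1): e=[8,-5,21] → .
    (3,1)@(7, 3): e=[24,21,-21] → .
    (4,1)@(9, 3): e=[24,15,-15] → .
    (5,1)@(11, 3): e=[24,9,-9] → .
  covered (3 px):
    . . . X X X .
    . . . . . . .
    . . . . . . .
    . . . . . . .
    . . . . . . .
    . . . . . . .
T1:
  2·area = 12
  edge (0, 8)→(6, 0): d=(6,-8) top-left  bias=+0
  edge (6, 0)→(6, 2): d=(0,2) right/bottom  bias=-1
  edge (6, 2)→(0, 8): d=(-6,6) right/bottom  bias=-1
    (3,0)@(7, 1): e=[14,-2,0] → .  [on edge]
    (2,1)@(5, 3): e=[10,2,0] → .  [on edge]
    (1,2)@(3, 5): e=[6,6,0] → .  [on edge]
    (0,3)@(1, 7): e=[2,10,0] → .  [on edge]
  covered (0 px):
    . . . . . . .
    . . . . . . .
    . . . . . . .
    . . . . . . .
    . . . . . . .
    . . . . . . .
T2:
  2·area = 48
  edge (2, 8)→(2, 4): d=(0,-4) top-left  bias=+0
  edge (2, 4)→(14, 1): d=(12,-3) top-left  bias=+0
  edge (14, 1)→(2, 8): d=(-12,7) right/bottom  bias=-1
    (3,1)@(7, 3): e=[20,3,25] → X
    (4,1)@(9, 3): e=[28,9,11] → X
    (5,1)@(11, 3): e=[36,15,-3] → .
    (1,2)@(3, 5): e=[4,15,29] → X
    (2,2)@(5, 5): e=[12,21,15] → X
    (4,2)@(9, 5): e=[28,33,-13] → .
    (1,3)@(3, 7): e=[4,39,5] → X
    (2,3)@(5, 7): e=[12,45,-9] → .
    (3,3)@(7, 7): e=[20,51,-23] → .
    (1,4)@(3, 9): e=[4,63,-19] → .
  covered (6 px):
    . . . . . . .
    . . . X X . .
    . X X X . . .
    . X . . . . .
    . . . . . . .
    . . . . . . .

Answer: 9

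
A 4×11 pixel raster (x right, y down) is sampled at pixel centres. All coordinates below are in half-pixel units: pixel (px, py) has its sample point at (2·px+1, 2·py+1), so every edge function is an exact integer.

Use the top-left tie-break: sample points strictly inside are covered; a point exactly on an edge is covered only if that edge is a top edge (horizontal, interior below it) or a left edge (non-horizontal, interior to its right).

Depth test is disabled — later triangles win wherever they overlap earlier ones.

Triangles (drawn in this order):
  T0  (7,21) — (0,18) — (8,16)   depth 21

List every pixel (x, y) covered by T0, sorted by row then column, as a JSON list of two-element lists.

T0:
  2·area = 38
  edge (7, 21)→(0, 18): d=(-7,-3) top-left  bias=+0
  edge (0, 18)→(8, 16): d=(8,-2) top-left  bias=+0
  edge (8, 16)→(7, 21): d=(-1,5) right/bottom  bias=-1
    (2,8)@(5, 17): e=[22,2,14] → X
    (3,8)@(7, 17): e=[28,6,4] → X
    (1,9)@(3, 19): e=[2,14,22] → X
    (1,10)@(3, 21): e=[-12,30,20] → .
    (2,10)@(5, 21): e=[-6,34,10] → .
    (3,10)@(7, 21): e=[0,38,0] → .  [on edge]
  covered (5 px):
    . . . .
    . . . .
    . . . .
    . . . .
    . . . .
    . . . .
    . . . .
    . . . .
    . . X X
    . X X X
    . . . .

Answer: [[2,8],[3,8],[1,9],[2,9],[3,9]]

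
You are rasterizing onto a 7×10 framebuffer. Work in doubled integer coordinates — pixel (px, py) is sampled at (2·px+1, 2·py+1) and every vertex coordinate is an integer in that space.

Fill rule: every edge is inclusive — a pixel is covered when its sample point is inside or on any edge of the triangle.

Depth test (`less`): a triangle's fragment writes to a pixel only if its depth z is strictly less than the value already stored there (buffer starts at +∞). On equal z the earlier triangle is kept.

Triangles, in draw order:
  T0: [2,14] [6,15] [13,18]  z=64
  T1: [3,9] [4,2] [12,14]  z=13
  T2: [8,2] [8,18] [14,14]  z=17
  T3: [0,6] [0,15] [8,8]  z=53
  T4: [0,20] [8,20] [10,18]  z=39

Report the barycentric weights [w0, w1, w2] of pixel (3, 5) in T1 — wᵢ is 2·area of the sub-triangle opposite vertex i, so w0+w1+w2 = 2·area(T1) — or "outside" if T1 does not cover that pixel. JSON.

T0:
  2·area = 5
  edge (2, 14)→(6, 15): d=(4,1) inclusive
  edge (6, 15)→(13, 18): d=(7,3) inclusive
  edge (13, 18)→(2, 14): d=(-11,-4) inclusive
    (2,7)@(5, 15): e=[1,3,1] → X
    (3,7)@(7, 15): e=[-1,-3,9] → .
    (2,8)@(5, 17): e=[9,17,-21] → .
  covered (1 px):
    . . . . . . .
    . . . . . . .
    . . . . . . .
    . . . . . . .
    . . . . . . .
    . . . . . . .
    . . . . . . .
    . . X . . . .
    . . . . . . .
    . . . . . . .
T1:
  2·area = 68
  edge (3, 9)→(4, 2): d=(1,-7) inclusive
  edge (4, 2)→(12, 14): d=(8,12) inclusive
  edge (12, 14)→(3, 9): d=(-9,-5) inclusive
    (2,2)@(5, 5): e=[10,12,46] → X
    (3,2)@(7, 5): e=[24,-12,56] → .
    (2,3)@(5, 7): e=[12,28,28] → X
    (3,3)@(7, 7): e=[26,4,38] → X
    (4,3)@(9, 7): e=[40,-20,48] → .
    (1,4)@(3, 9): e=[0,68,0] → X  [on edge]
    (4,4)@(9, 9): e=[42,-4,30] → .
    (1,5)@(3, 11): e=[2,84,-18] → .
    (2,5)@(5, 11): e=[16,60,-8] → .
    (3,5)@(7, 11): e=[30,36,2] → X
    (4,5)@(9, 11): e=[44,12,12] → X
    (5,5)@(11, 11): e=[58,-12,22] → .
  covered (9 px):
    . . . . . . .
    . . . . . . .
    . . X . . . .
    . . X X . . .
    . X X X . . .
    . . . X X . .
    . . . . . X .
    . . . . . . .
    . . . . . . .
    . . . . . . .
T2:
  2·area = 96  (B↔C swapped to make it positive)
  edge (8, 2)→(14, 14): d=(6,12) inclusive
  edge (14, 14)→(8, 18): d=(-6,4) inclusive
  edge (8, 18)→(8, 2): d=(0,-16) inclusive
    (4,2)@(9, 5): e=[6,74,16] → X
    (5,2)@(11, 5): e=[-18,66,48] → .
    (4,3)@(9, 7): e=[18,62,16] → X
    (5,3)@(11, 7): e=[-6,54,48] → .
    (4,4)@(9, 9): e=[30,50,16] → X
    (5,4)@(11, 9): e=[6,42,48] → X
    (6,4)@(13, 9): e=[-18,34,80] → .
    (4,5)@(9, 11): e=[42,38,16] → X
    (6,5)@(13, 11): e=[-6,22,80] → .
    (4,6)@(9, 13): e=[54,26,16] → X
    (6,6)@(13, 13): e=[6,10,80] → X
    (4,7)@(9, 15): e=[66,14,16] → X
  covered (12 px):
    . . . . . . .
    . . . . . . .
    . . . . X . .
    . . . . X . .
    . . . . X X .
    . . . . X X .
    . . . . X X X
    . . . . X X .
    . . . . X . .
    . . . . . . .
T3:
  2·area = 72  (B↔C swapped to make it positive)
  edge (0, 6)→(8, 8): d=(8,2) inclusive
  edge (8, 8)→(0, 15): d=(-8,7) inclusive
  edge (0, 15)→(0, 6): d=(0,-9) inclusive
    (0,3)@(1, 7): e=[6,57,9] → X
    (1,3)@(3, 7): e=[2,43,27] → X
    (2,3)@(5, 7): e=[-2,29,45] → .
    (0,4)@(1, 9): e=[22,41,9] → X
    (2,4)@(5, 9): e=[14,13,45] → X
    (3,4)@(7, 9): e=[10,-1,63] → .
    (0,5)@(1, 11): e=[38,25,9] → X
    (2,5)@(5, 11): e=[30,-3,45] → .
    (0,6)@(1, 13): e=[54,9,9] → X
    (1,6)@(3, 13): e=[50,-5,27] → .
    (0,7)@(1, 15): e=[70,-7,9] → .
  covered (8 px):
    . . . . . . .
    . . . . . . .
    . . . . . . .
    X X . . . . .
    X X X . . . .
    X X . . . . .
    X . . . . . .
    . . . . . . .
    . . . . . . .
    . . . . . . .
T4:
  2·area = 16  (B↔C swapped to make it positive)
  edge (0, 20)→(10, 18): d=(10,-2) inclusive
  edge (10, 18)→(8, 20): d=(-2,2) inclusive
  edge (8, 20)→(0, 20): d=(-8,0) inclusive
    (6,7)@(13, 15): e=[-24,0,40] → .  [on edge]
    (5,8)@(11, 17): e=[-8,0,24] → .  [on edge]
    (2,9)@(5, 19): e=[0,8,8] → X  [on edge]
    (3,9)@(7, 19): e=[4,4,8] → X
    (4,9)@(9, 19): e=[8,0,8] → X  [on edge]
    (5,9)@(11, 19): e=[12,-4,8] → .
  covered (3 px):
    . . . . . . .
    . . . . . . .
    . . . . . . .
    . . . . . . .
    . . . . . . .
    . . . . . . .
    . . . . . . .
    . . . . . . .
    . . . . . . .
    . . X X X . .

Result: [36,2,30]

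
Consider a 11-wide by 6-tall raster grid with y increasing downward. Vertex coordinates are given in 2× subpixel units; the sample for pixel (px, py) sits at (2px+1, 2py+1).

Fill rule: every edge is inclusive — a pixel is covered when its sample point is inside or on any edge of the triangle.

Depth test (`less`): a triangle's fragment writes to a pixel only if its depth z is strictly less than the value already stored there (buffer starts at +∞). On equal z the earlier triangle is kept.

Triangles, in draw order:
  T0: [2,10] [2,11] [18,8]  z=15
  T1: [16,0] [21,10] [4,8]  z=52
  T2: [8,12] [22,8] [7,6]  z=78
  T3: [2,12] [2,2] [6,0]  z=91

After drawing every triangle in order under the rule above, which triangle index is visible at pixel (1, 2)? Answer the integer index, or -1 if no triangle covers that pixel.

T0:
  2·area = 16  (B↔C swapped to make it positive)
  edge (2, 10)→(18, 8): d=(16,-2) inclusive
  edge (18, 8)→(2, 11): d=(-16,3) inclusive
  edge (2, 11)→(2, 10): d=(0,-1) inclusive
    (5,4)@(11, 9): e=[2,5,9] → █
    (6,4)@(13, 9): e=[6,-1,11] → ·
    (5,5)@(11, 11): e=[34,-27,9] → ·
  covered (1 px):
    · · · · · · · · · · ·
    · · · · · · · · · · ·
    · · · · · · · · · · ·
    · · · · · · · · · · ·
    · · · · · █ · · · · ·
    · · · · · · · · · · ·
T1:
  2·area = 160
  edge (16, 0)→(21, 10): d=(5,10) inclusive
  edge (21, 10)→(4, 8): d=(-17,-2) inclusive
  edge (4, 8)→(16, 0): d=(12,-8) inclusive
    (7,0)@(15, 1): e=[15,141,4] → █
    (8,0)@(17, 1): e=[-5,145,20] → ·
    (6,1)@(13, 3): e=[45,103,12] → █
    (8,1)@(17, 3): e=[5,111,44] → █
    (9,1)@(19, 3): e=[-15,115,60] → ·
    (4,2)@(9, 5): e=[95,61,4] → █
    (5,2)@(11, 5): e=[75,65,20] → █
    (9,2)@(19, 5): e=[-5,81,84] → ·
    (3,3)@(7, 7): e=[125,23,12] → █
    (9,3)@(19, 7): e=[5,47,108] → █
    (10,3)@(21, 7): e=[-15,51,124] → ·
    (3,4)@(7, 9): e=[135,-11,36] → ·
  covered (20 px):
    · · · · · · · █ · · ·
    · · · · · · █ █ █ · ·
    · · · · █ █ █ █ █ · ·
    · · · █ █ █ █ █ █ █ ·
    · · · · · · █ █ █ █ ·
    · · · · · · · · · · ·
T2:
  2·area = 88  (B↔C swapped to make it positive)
  edge (8, 12)→(7, 6): d=(-1,-6) inclusive
  edge (7, 6)→(22, 8): d=(15,2) inclusive
  edge (22, 8)→(8, 12): d=(-14,4) inclusive
    (4,3)@(9, 7): e=[11,11,66] → █
    (5,3)@(11, 7): e=[23,7,58] → █
    (6,3)@(13, 7): e=[35,3,50] → █
    (7,3)@(15, 7): e=[47,-1,42] → ·
    (4,4)@(9, 9): e=[9,41,38] → █
    (7,4)@(15, 9): e=[45,29,14] → █
    (8,4)@(17, 9): e=[57,25,6] → █
    (9,4)@(19, 9): e=[69,21,-2] → ·
    (4,5)@(9, 11): e=[7,71,10] → █
    (6,5)@(13, 11): e=[31,63,-6] → ·
    (7,5)@(15, 11): e=[43,59,-14] → ·
    (8,5)@(17, 11): e=[55,55,-22] → ·
  covered (10 px):
    · · · · · · · · · · ·
    · · · · · · · · · · ·
    · · · · · · · · · · ·
    · · · · █ █ █ · · · ·
    · · · · █ █ █ █ █ · ·
    · · · · █ █ · · · · ·
T3:
  2·area = 40
  edge (2, 12)→(2, 2): d=(0,-10) inclusive
  edge (2, 2)→(6, 0): d=(4,-2) inclusive
  edge (6, 0)→(2, 12): d=(-4,12) inclusive
    (2,0)@(5, 1): e=[30,2,8] → █
    (3,0)@(7, 1): e=[50,6,-16] → ·
    (1,1)@(3, 3): e=[10,6,24] → █
    (2,1)@(5, 3): e=[30,10,0] → █  [on edge]
    (3,1)@(7, 3): e=[50,14,-24] → ·
    (1,2)@(3, 5): e=[10,14,16] → █
    (2,2)@(5, 5): e=[30,18,-8] → ·
    (1,3)@(3, 7): e=[10,22,8] → █
    (2,3)@(5, 7): e=[30,26,-16] → ·
    (1,4)@(3, 9): e=[10,30,0] → █  [on edge]
    (2,4)@(5, 9): e=[30,34,-24] → ·
    (1,5)@(3, 11): e=[10,38,-8] → ·
  covered (6 px):
    · · █ · · · · · · · ·
    · █ █ · · · · · · · ·
    · █ · · · · · · · · ·
    · █ · · · · · · · · ·
    · █ · · · · · · · · ·
    · · · · · · · · · · ·

Z-buffer (winner per pixel, '.' = empty):
  . . 3 . . . . 1 . . .
  . 3 3 . . . 1 1 1 . .
  . 3 . . 1 1 1 1 1 . .
  . 3 . 1 1 1 1 1 1 1 .
  . 3 . . 2 0 1 1 1 1 .
  . . . . 2 2 . . . . .

Result: 3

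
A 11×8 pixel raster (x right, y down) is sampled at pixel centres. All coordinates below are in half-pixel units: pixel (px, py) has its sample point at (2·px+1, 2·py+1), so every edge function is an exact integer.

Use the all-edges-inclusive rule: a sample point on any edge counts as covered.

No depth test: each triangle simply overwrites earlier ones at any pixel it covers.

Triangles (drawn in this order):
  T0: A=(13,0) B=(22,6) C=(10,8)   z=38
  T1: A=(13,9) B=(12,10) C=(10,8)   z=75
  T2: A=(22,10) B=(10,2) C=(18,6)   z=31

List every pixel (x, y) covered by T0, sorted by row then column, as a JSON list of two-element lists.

T0:
  2·area = 90
  edge (13, 0)→(22, 6): d=(9,6) inclusive
  edge (22, 6)→(10, 8): d=(-12,2) inclusive
  edge (10, 8)→(13, 0): d=(3,-8) inclusive
    (6,0)@(13, 1): e=[9,78,3] → █
    (7,0)@(15, 1): e=[-3,74,19] → ·
    (6,1)@(13, 3): e=[27,54,9] → █
    (7,1)@(15, 3): e=[15,50,25] → █
    (8,1)@(17, 3): e=[3,46,41] → █
    (9,1)@(19, 3): e=[-9,42,57] → ·
    (6,2)@(13, 5): e=[45,30,15] → █
    (9,2)@(19, 5): e=[9,18,63] → █
    (10,2)@(21, 5): e=[-3,14,79] → ·
    (5,3)@(11, 7): e=[75,10,5] → █
    (8,3)@(17, 7): e=[39,-2,53] → ·
    (9,3)@(19, 7): e=[27,-6,69] → ·
  covered (11 px):
    · · · · · · █ · · · ·
    · · · · · · █ █ █ · ·
    · · · · · · █ █ █ █ ·
    · · · · · █ █ █ · · ·
    · · · · · · · · · · ·
    · · · · · · · · · · ·
    · · · · · · · · · · ·
    · · · · · · · · · · ·
T1:
  2·area = 4
  edge (13, 9)→(12, 10): d=(-1,1) inclusive
  edge (12, 10)→(10, 8): d=(-2,-2) inclusive
  edge (10, 8)→(13, 9): d=(3,1) inclusive
    (1,0)@(3, 1): e=[18,0,-14] → ·  [on edge]
    (10,0)@(21, 1): e=[0,36,-32] → ·  [on edge]
    (2,1)@(5, 3): e=[14,0,-10] → ·  [on edge]
    (9,1)@(19, 3): e=[0,28,-24] → ·  [on edge]
    (0,2)@(1, 5): e=[16,-12,0] → ·  [on edge]
    (3,2)@(7, 5): e=[10,0,-6] → ·  [on edge]
    (8,2)@(17, 5): e=[0,20,-16] → ·  [on edge]
    (3,3)@(7, 7): e=[8,-4,0] → ·  [on edge]
    (4,3)@(9, 7): e=[6,0,-2] → ·  [on edge]
    (7,3)@(15, 7): e=[0,12,-8] → ·  [on edge]
    (5,4)@(11, 9): e=[2,0,2] → █  [on edge]
    (6,4)@(13, 9): e=[0,4,0] → █  [on edge]
    (5,5)@(11, 11): e=[0,-4,8] → ·  [on edge]
    (6,5)@(13, 11): e=[-2,0,6] → ·  [on edge]
    (9,5)@(19, 11): e=[-8,12,0] → ·  [on edge]
    (4,6)@(9, 13): e=[0,-12,16] → ·  [on edge]
    (7,6)@(15, 13): e=[-6,0,10] → ·  [on edge]
    (3,7)@(7, 15): e=[0,-20,24] → ·  [on edge]
    (8,7)@(17, 15): e=[-10,0,14] → ·  [on edge]
  covered (2 px):
    · · · · · · · · · · ·
    · · · · · · · · · · ·
    · · · · · · · · · · ·
    · · · · · · · · · · ·
    · · · · · █ █ · · · ·
    · · · · · · · · · · ·
    · · · · · · · · · · ·
    · · · · · · · · · · ·
T2:
  2·area = 16
  edge (22, 10)→(10, 2): d=(-12,-8) inclusive
  edge (10, 2)→(18, 6): d=(8,4) inclusive
  edge (18, 6)→(22, 10): d=(4,4) inclusive
    (6,0)@(13, 1): e=[36,-20,0] → ·  [on edge]
    (7,1)@(15, 3): e=[28,-12,0] → ·  [on edge]
    (7,2)@(15, 5): e=[4,4,8] → █
    (8,2)@(17, 5): e=[20,-4,0] → ·  [on edge]
    (7,3)@(15, 7): e=[-20,20,16] → ·
    (9,3)@(19, 7): e=[12,4,0] → █  [on edge]
    (10,3)@(21, 7): e=[28,-4,-8] → ·
    (9,4)@(19, 9): e=[-12,20,8] → ·
    (10,4)@(21, 9): e=[4,12,0] → █  [on edge]
    (10,5)@(21, 11): e=[-20,28,8] → ·
  covered (3 px):
    · · · · · · · · · · ·
    · · · · · · · · · · ·
    · · · · · · · █ · · ·
    · · · · · · · · · █ ·
    · · · · · · · · · · █
    · · · · · · · · · · ·
    · · · · · · · · · · ·
    · · · · · · · · · · ·

Answer: [[6,0],[6,1],[7,1],[8,1],[6,2],[7,2],[8,2],[9,2],[5,3],[6,3],[7,3]]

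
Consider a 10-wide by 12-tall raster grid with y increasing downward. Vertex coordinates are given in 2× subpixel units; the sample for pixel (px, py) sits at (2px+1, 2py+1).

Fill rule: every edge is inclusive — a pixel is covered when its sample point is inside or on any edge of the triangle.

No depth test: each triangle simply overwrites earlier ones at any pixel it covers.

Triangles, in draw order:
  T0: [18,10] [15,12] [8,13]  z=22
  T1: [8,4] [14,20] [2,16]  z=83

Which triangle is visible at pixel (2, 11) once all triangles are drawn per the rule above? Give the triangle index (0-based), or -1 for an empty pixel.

T0:
  2·area = 11
  edge (18, 10)→(15, 12): d=(-3,2) inclusive
  edge (15, 12)→(8, 13): d=(-7,1) inclusive
  edge (8, 13)→(18, 10): d=(10,-3) inclusive
    (7,5)@(15, 11): e=[3,7,1] → X
    (8,5)@(17, 11): e=[-1,5,7] → .
    (7,6)@(15, 13): e=[-3,-7,21] → .
  covered (1 px):
    . . . . . . . . . .
    . . . . . . . . . .
    . . . . . . . . . .
    . . . . . . . . . .
    . . . . . . . . . .
    . . . . . . . X . .
    . . . . . . . . . .
    . . . . . . . . . .
    . . . . . . . . . .
    . . . . . . . . . .
    . . . . . . . . . .
    . . . . . . . . . .
T1:
  2·area = 168
  edge (8, 4)→(14, 20): d=(6,16) inclusive
  edge (14, 20)→(2, 16): d=(-12,-4) inclusive
  edge (2, 16)→(8, 4): d=(6,-12) inclusive
    (3,3)@(7, 7): e=[34,128,6] → X
    (4,3)@(9, 7): e=[2,136,30] → X
    (5,3)@(11, 7): e=[-30,144,54] → .
    (3,4)@(7, 9): e=[46,104,18] → X
    (5,4)@(11, 9): e=[-18,120,66] → .
    (2,5)@(5, 11): e=[90,72,6] → X
    (5,5)@(11, 11): e=[-6,96,78] → .
    (2,6)@(5, 13): e=[102,48,18] → X
    (5,6)@(11, 13): e=[6,72,90] → X
    (6,6)@(13, 13): e=[-26,80,114] → .
    (1,7)@(3, 15): e=[146,16,6] → X
    (6,7)@(13, 15): e=[-14,56,126] → .
    (2,8)@(5, 17): e=[126,0,42] → X  [on edge]
    (5,9)@(11, 19): e=[42,0,126] → X  [on edge]
    (8,10)@(17, 21): e=[-42,0,210] → .  [on edge]
  covered (22 px):
    . . . . . . . . . .
    . . . . . . . . . .
    . . . . . . . . . .
    . . . X X . . . . .
    . . . X X . . . . .
    . . X X X . . . . .
    . . X X X X . . . .
    . X X X X X . . . .
    . . X X X X . . . .
    . . . . . X X . . .
    . . . . . . . . . .
    . . . . . . . . . .

Z-buffer (winner per pixel, '.' = empty):
  . . . . . . . . . .
  . . . . . . . . . .
  . . . . . . . . . .
  . . . 1 1 . . . . .
  . . . 1 1 . . . . .
  . . 1 1 1 . . 0 . .
  . . 1 1 1 1 . . . .
  . 1 1 1 1 1 . . . .
  . . 1 1 1 1 . . . .
  . . . . . 1 1 . . .
  . . . . . . . . . .
  . . . . . . . . . .

Answer: -1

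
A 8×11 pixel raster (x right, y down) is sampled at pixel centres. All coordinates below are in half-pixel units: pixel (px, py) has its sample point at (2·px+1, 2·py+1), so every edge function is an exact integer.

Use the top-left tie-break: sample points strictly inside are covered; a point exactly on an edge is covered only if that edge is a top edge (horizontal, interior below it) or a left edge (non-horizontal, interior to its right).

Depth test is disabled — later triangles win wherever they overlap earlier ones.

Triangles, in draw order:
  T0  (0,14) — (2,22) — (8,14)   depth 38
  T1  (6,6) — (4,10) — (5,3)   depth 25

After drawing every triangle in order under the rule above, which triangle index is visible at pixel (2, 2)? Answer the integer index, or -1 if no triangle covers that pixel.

T0:
  2·area = 64  (B↔C swapped to make it positive)
  edge (0, 14)→(8, 14): d=(8,0) top-left  bias=+0
  edge (8, 14)→(2, 22): d=(-6,8) right/bottom  bias=-1
  edge (2, 22)→(0, 14): d=(-2,-8) top-left  bias=+0
    (0,7)@(1, 15): e=[8,50,6] → █
    (1,7)@(3, 15): e=[8,34,22] → █
    (2,7)@(5, 15): e=[8,18,38] → █
    (3,7)@(7, 15): e=[8,2,54] → █
    (4,7)@(9, 15): e=[8,-14,70] → ·
    (0,8)@(1, 17): e=[24,38,2] → █
    (3,8)@(7, 17): e=[24,-10,50] → ·
    (0,9)@(1, 19): e=[40,26,-2] → ·
    (1,9)@(3, 19): e=[40,10,14] → █
    (2,9)@(5, 19): e=[40,-6,30] → ·
    (1,10)@(3, 21): e=[56,-2,10] → ·
  covered (8 px):
    · · · · · · · ·
    · · · · · · · ·
    · · · · · · · ·
    · · · · · · · ·
    · · · · · · · ·
    · · · · · · · ·
    · · · · · · · ·
    █ █ █ █ · · · ·
    █ █ █ · · · · ·
    · █ · · · · · ·
    · · · · · · · ·
T1:
  2·area = 10
  edge (6, 6)→(4, 10): d=(-2,4) right/bottom  bias=-1
  edge (4, 10)→(5, 3): d=(1,-7) top-left  bias=+0
  edge (5, 3)→(6, 6): d=(1,3) right/bottom  bias=-1
    (2,1)@(5, 3): e=[10,0,0] → ·  [on edge]
    (2,2)@(5, 5): e=[6,2,2] → █
    (3,2)@(7, 5): e=[-2,16,-4] → ·
    (2,3)@(5, 7): e=[2,4,4] → █
    (3,3)@(7, 7): e=[-6,18,-2] → ·
    (2,4)@(5, 9): e=[-2,6,6] → ·
    (3,4)@(7, 9): e=[-10,20,0] → ·  [on edge]
    (4,7)@(9, 15): e=[-30,40,0] → ·  [on edge]
    (1,8)@(3, 17): e=[-10,0,20] → ·  [on edge]
    (5,10)@(11, 21): e=[-50,60,0] → ·  [on edge]
  covered (2 px):
    · · · · · · · ·
    · · · · · · · ·
    · · █ · · · · ·
    · · █ · · · · ·
    · · · · · · · ·
    · · · · · · · ·
    · · · · · · · ·
    · · · · · · · ·
    · · · · · · · ·
    · · · · · · · ·
    · · · · · · · ·

Z-buffer (winner per pixel, '.' = empty):
  . . . . . . . .
  . . . . . . . .
  . . 1 . . . . .
  . . 1 . . . . .
  . . . . . . . .
  . . . . . . . .
  . . . . . . . .
  0 0 0 0 . . . .
  0 0 0 . . . . .
  . 0 . . . . . .
  . . . . . . . .

Final: 1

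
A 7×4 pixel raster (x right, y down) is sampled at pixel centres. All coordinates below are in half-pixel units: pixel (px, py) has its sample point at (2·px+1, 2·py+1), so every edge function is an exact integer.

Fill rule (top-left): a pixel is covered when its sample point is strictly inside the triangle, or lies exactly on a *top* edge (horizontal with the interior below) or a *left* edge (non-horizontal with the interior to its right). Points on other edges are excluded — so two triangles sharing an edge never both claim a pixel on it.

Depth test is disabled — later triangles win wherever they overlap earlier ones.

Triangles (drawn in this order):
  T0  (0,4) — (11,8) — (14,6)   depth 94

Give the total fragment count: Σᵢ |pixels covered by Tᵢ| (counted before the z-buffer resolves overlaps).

T0:
  2·area = 34  (B↔C swapped to make it positive)
  edge (0, 4)→(14, 6): d=(14,2) right/bottom  bias=-1
  edge (14, 6)→(11, 8): d=(-3,2) right/bottom  bias=-1
  edge (11, 8)→(0, 4): d=(-11,-4) top-left  bias=+0
    (1,2)@(3, 5): e=[8,25,1] → X
    (2,2)@(5, 5): e=[4,21,9] → X
    (3,2)@(7, 5): e=[0,17,17] → .  [on edge]
    (1,3)@(3, 7): e=[36,19,-21] → .
    (2,3)@(5, 7): e=[32,15,-13] → .
    (4,3)@(9, 7): e=[24,7,3] → X
    (5,3)@(11, 7): e=[20,3,11] → X
    (6,3)@(13, 7): e=[16,-1,19] → .
  covered (4 px):
    . . . . . . .
    . . . . . . .
    . X X . . . .
    . . . . X X .

Final: 4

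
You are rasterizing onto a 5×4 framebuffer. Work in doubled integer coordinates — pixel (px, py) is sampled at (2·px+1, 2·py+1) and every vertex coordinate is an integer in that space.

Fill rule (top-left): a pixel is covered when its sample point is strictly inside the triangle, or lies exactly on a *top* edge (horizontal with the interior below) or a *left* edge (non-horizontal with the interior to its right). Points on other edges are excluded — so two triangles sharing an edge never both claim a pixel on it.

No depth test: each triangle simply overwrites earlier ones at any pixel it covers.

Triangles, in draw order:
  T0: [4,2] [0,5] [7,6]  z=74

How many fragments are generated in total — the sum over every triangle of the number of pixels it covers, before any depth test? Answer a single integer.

T0:
  2·area = 25  (B↔C swapped to make it positive)
  edge (4, 2)→(7, 6): d=(3,4) right/bottom  bias=-1
  edge (7, 6)→(0, 5): d=(-7,-1) top-left  bias=+0
  edge (0, 5)→(4, 2): d=(4,-3) top-left  bias=+0
    (1,1)@(3, 3): e=[7,17,1] → X
    (2,1)@(5, 3): e=[-1,19,7] → .
    (0,2)@(1, 5): e=[21,1,3] → X
    (2,2)@(5, 5): e=[5,5,15] → X
    (3,2)@(7, 5): e=[-3,7,21] → .
    (0,3)@(1, 7): e=[27,-13,11] → .
    (1,3)@(3, 7): e=[19,-11,17] → .
    (2,3)@(5, 7): e=[11,-9,23] → .
  covered (4 px):
    . . . . .
    . X . . .
    X X X . .
    . . . . .

Result: 4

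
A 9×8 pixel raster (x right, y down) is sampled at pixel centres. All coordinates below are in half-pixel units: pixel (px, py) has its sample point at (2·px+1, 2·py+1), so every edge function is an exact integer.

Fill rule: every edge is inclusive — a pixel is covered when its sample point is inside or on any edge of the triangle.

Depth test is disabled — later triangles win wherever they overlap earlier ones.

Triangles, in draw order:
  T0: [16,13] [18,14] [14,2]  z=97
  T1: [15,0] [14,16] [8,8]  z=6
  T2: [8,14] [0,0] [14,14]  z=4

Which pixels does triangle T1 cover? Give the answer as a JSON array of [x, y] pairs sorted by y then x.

T0:
  2·area = 20  (B↔C swapped to make it positive)
  edge (16, 13)→(14, 2): d=(-2,-11) inclusive
  edge (14, 2)→(18, 14): d=(4,12) inclusive
  edge (18, 14)→(16, 13): d=(-2,-1) inclusive
    (7,2)@(15, 5): e=[5,0,15] → █  [on edge]
    (8,2)@(17, 5): e=[27,-24,17] → ·
    (7,3)@(15, 7): e=[1,8,11] → █
    (8,3)@(17, 7): e=[23,-16,13] → ·
    (7,4)@(15, 9): e=[-3,16,7] → ·
    (8,5)@(17, 11): e=[15,0,5] → █  [on edge]
    (8,6)@(17, 13): e=[11,8,1] → █
    (8,7)@(17, 15): e=[7,16,-3] → ·
  covered (4 px):
    · · · · · · · · ·
    · · · · · · · · ·
    · · · · · · · █ ·
    · · · · · · · █ ·
    · · · · · · · · ·
    · · · · · · · · █
    · · · · · · · · █
    · · · · · · · · ·
T1:
  2·area = 104
  edge (15, 0)→(14, 16): d=(-1,16) inclusive
  edge (14, 16)→(8, 8): d=(-6,-8) inclusive
  edge (8, 8)→(15, 0): d=(7,-8) inclusive
    (6,1)@(13, 3): e=[29,70,5] → █
    (7,1)@(15, 3): e=[-3,86,21] → ·
    (5,2)@(11, 5): e=[59,42,3] → █
    (7,2)@(15, 5): e=[-5,74,35] → ·
    (4,3)@(9, 7): e=[89,14,1] → █
    (7,3)@(15, 7): e=[-7,62,49] → ·
    (4,4)@(9, 9): e=[87,2,15] → █
    (7,4)@(15, 9): e=[-9,50,63] → ·
    (4,5)@(9, 11): e=[85,-10,29] → ·
    (5,5)@(11, 11): e=[53,6,45] → █
    (7,5)@(15, 11): e=[-11,38,77] → ·
    (5,6)@(11, 13): e=[51,-6,59] → ·
  covered (12 px):
    · · · · · · · · ·
    · · · · · · █ · ·
    · · · · · █ █ · ·
    · · · · █ █ █ · ·
    · · · · █ █ █ · ·
    · · · · · █ █ · ·
    · · · · · · █ · ·
    · · · · · · · · ·
T2:
  2·area = 84
  edge (8, 14)→(0, 0): d=(-8,-14) inclusive
  edge (0, 0)→(14, 14): d=(14,14) inclusive
  edge (14, 14)→(8, 14): d=(-6,0) inclusive
    (0,0)@(1, 1): e=[6,0,78] → █  [on edge]
    (1,0)@(3, 1): e=[34,-28,78] → ·
    (0,1)@(1, 3): e=[-10,28,66] → ·
    (1,1)@(3, 3): e=[18,0,66] → █  [on edge]
    (2,1)@(5, 3): e=[46,-28,66] → ·
    (1,2)@(3, 5): e=[2,28,54] → █
    (2,2)@(5, 5): e=[30,0,54] → █  [on edge]
    (3,2)@(7, 5): e=[58,-28,54] → ·
    (1,3)@(3, 7): e=[-14,56,42] → ·
    (2,3)@(5, 7): e=[14,28,42] → █
    (3,3)@(7, 7): e=[42,0,42] → █  [on edge]
    (4,3)@(9, 7): e=[70,-28,42] → ·
    (4,4)@(9, 9): e=[54,0,30] → █  [on edge]
    (5,5)@(11, 11): e=[66,0,18] → █  [on edge]
    (6,6)@(13, 13): e=[78,0,6] → █  [on edge]
    (7,7)@(15, 15): e=[90,0,-6] → ·  [on edge]
  covered (14 px):
    █ · · · · · · · ·
    · █ · · · · · · ·
    · █ █ · · · · · ·
    · · █ █ · · · · ·
    · · · █ █ · · · ·
    · · · █ █ █ · · ·
    · · · · █ █ █ · ·
    · · · · · · · · ·

Answer: [[6,1],[5,2],[6,2],[4,3],[5,3],[6,3],[4,4],[5,4],[6,4],[5,5],[6,5],[6,6]]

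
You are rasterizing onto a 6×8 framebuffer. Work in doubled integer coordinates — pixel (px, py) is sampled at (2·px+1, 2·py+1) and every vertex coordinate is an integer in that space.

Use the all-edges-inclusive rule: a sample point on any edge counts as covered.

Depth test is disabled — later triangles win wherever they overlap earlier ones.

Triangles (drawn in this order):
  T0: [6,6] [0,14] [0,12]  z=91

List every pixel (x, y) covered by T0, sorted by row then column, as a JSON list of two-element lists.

T0:
  2·area = 12
  edge (6, 6)→(0, 14): d=(-6,8) inclusive
  edge (0, 14)→(0, 12): d=(0,-2) inclusive
  edge (0, 12)→(6, 6): d=(6,-6) inclusive
    (5,0)@(11, 1): e=[-10,22,0] → .  [on edge]
    (4,1)@(9, 3): e=[-6,18,0] → .  [on edge]
    (3,2)@(7, 5): e=[-2,14,0] → .  [on edge]
    (2,3)@(5, 7): e=[2,10,0] → X  [on edge]
    (3,3)@(7, 7): e=[-14,14,12] → .
    (1,4)@(3, 9): e=[6,6,0] → X  [on edge]
    (2,4)@(5, 9): e=[-10,10,12] → .
    (0,5)@(1, 11): e=[10,2,0] → X  [on edge]
    (1,5)@(3, 11): e=[-6,6,12] → .
    (0,6)@(1, 13): e=[-2,2,12] → .
  covered (3 px):
    . . . . . .
    . . . . . .
    . . . . . .
    . . X . . .
    . X . . . .
    X . . . . .
    . . . . . .
    . . . . . .

Answer: [[2,3],[1,4],[0,5]]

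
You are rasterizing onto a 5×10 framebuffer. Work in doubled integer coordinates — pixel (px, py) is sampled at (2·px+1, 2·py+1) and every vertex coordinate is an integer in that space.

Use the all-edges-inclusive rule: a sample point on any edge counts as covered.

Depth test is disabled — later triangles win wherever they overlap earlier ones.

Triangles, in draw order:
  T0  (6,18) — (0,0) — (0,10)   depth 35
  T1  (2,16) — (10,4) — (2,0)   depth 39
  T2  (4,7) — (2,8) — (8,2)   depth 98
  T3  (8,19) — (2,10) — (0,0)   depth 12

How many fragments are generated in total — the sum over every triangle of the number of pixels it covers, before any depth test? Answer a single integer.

T0:
  2·area = 60  (B↔C swapped to make it positive)
  edge (6, 18)→(0, 10): d=(-6,-8) inclusive
  edge (0, 10)→(0, 0): d=(0,-10) inclusive
  edge (0, 0)→(6, 18): d=(6,18) inclusive
    (0,1)@(1, 3): e=[50,10,0] → X  [on edge]
    (1,1)@(3, 3): e=[66,30,-36] → .
    (0,2)@(1, 5): e=[38,10,12] → X
    (1,2)@(3, 5): e=[54,30,-24] → .
    (0,3)@(1, 7): e=[26,10,24] → X
    (1,3)@(3, 7): e=[42,30,-12] → .
    (0,4)@(1, 9): e=[14,10,36] → X
    (1,4)@(3, 9): e=[30,30,0] → X  [on edge]
    (2,4)@(5, 9): e=[46,50,-36] → .
    (0,5)@(1, 11): e=[2,10,48] → X
    (2,5)@(5, 11): e=[34,50,-24] → .
    (0,6)@(1, 13): e=[-10,10,60] → .
    (2,7)@(5, 15): e=[10,50,0] → X  [on edge]
  covered (9 px):
    . . . . .
    X . . . .
    X . . . .
    X . . . .
    X X . . .
    X X . . .
    . X . . .
    . . X . .
    . . . . .
    . . . . .
T1:
  2·area = 128  (B↔C swapped to make it positive)
  edge (2, 16)→(2, 0): d=(0,-16) inclusive
  edge (2, 0)→(10, 4): d=(8,4) inclusive
  edge (10, 4)→(2, 16): d=(-8,12) inclusive
    (1,0)@(3, 1): e=[16,4,108] → X
    (2,0)@(5, 1): e=[48,-4,84] → .
    (1,1)@(3, 3): e=[16,20,92] → X
    (2,1)@(5, 3): e=[48,12,68] → X
    (3,1)@(7, 3): e=[80,4,44] → X
    (4,1)@(9, 3): e=[112,-4,20] → .
    (1,2)@(3, 5): e=[16,36,76] → X
    (4,2)@(9, 5): e=[112,12,4] → X
    (1,3)@(3, 7): e=[16,52,60] → X
    (4,3)@(9, 7): e=[112,28,-12] → .
    (1,4)@(3, 9): e=[16,68,44] → X
    (3,4)@(7, 9): e=[80,52,-4] → .
  covered (16 px):
    . X . . .
    . X X X .
    . X X X X
    . X X X .
    . X X . .
    . X X . .
    . X . . .
    . . . . .
    . . . . .
    . . . . .
T2:
  2·area = 6
  edge (4, 7)→(2, 8): d=(-2,1) inclusive
  edge (2, 8)→(8, 2): d=(6,-6) inclusive
  edge (8, 2)→(4, 7): d=(-4,5) inclusive
    (4,0)@(9, 1): e=[7,0,-1] → .  [on edge]
    (3,1)@(7, 3): e=[5,0,1] → X  [on edge]
    (4,1)@(9, 3): e=[3,12,-9] → .
    (2,2)@(5, 5): e=[3,0,3] → X  [on edge]
    (3,2)@(7, 5): e=[1,12,-7] → .
    (1,3)@(3, 7): e=[1,0,5] → X  [on edge]
    (2,3)@(5, 7): e=[-1,12,-5] → .
    (0,4)@(1, 9): e=[-1,0,7] → .  [on edge]
    (1,4)@(3, 9): e=[-3,12,-3] → .
  covered (3 px):
    . . . . .
    . . . X .
    . . X . .
    . X . . .
    . . . . .
    . . . . .
    . . . . .
    . . . . .
    . . . . .
    . . . . .
T3:
  2·area = 42
  edge (8, 19)→(2, 10): d=(-6,-9) inclusive
  edge (2, 10)→(0, 0): d=(-2,-10) inclusive
  edge (0, 0)→(8, 19): d=(8,19) inclusive
    (0,1)@(1, 3): e=[33,4,5] → X
    (1,1)@(3, 3): e=[51,24,-33] → .
    (0,2)@(1, 5): e=[21,0,21] → X  [on edge]
    (1,2)@(3, 5): e=[39,20,-17] → .
    (0,3)@(1, 7): e=[9,-4,37] → .
    (1,4)@(3, 9): e=[15,12,15] → X
    (2,4)@(5, 9): e=[33,32,-23] → .
    (1,5)@(3, 11): e=[3,8,31] → X
    (2,5)@(5, 11): e=[21,28,-7] → .
    (1,6)@(3, 13): e=[-9,4,47] → .
    (2,6)@(5, 13): e=[9,24,9] → X
    (3,6)@(7, 13): e=[27,44,-29] → .
    (1,7)@(3, 15): e=[-21,0,63] → .  [on edge]
  covered (6 px):
    . . . . .
    X . . . .
    X . . . .
    . . . . .
    . X . . .
    . X . . .
    . . X . .
    . . . . .
    . . . X .
    . . . . .

Answer: 34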